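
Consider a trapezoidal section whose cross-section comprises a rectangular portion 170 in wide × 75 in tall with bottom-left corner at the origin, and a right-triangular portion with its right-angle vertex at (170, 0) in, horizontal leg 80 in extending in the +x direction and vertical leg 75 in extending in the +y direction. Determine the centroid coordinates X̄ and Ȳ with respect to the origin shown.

Part | A | x̄ᵢ | ȳᵢ | A·x̄ᵢ | A·ȳᵢ
rectangular portion | 12750.00 | 85.00 | 37.50 | 1083750.00 | 478125.00
triangular portion | 3000.00 | 196.67 | 25.00 | 590000.00 | 75000.00
Σ | 15750.00 |  |  | 1673750.00 | 553125.00
X̄ = 1673750.00 / 15750.00 = 106.27 in
Ȳ = 553125.00 / 15750.00 = 35.12 in

X̄ = 106.27 in, Ȳ = 35.12 in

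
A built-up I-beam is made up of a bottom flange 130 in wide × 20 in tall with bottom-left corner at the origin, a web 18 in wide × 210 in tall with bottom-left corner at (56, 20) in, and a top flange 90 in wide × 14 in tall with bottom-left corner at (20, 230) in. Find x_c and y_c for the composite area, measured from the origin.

x_c = 65.00 in, y_c = 104.34 in

Part | A | x̄ᵢ | ȳᵢ | A·x̄ᵢ | A·ȳᵢ
bottom flange | 2600.00 | 65.00 | 10.00 | 169000.00 | 26000.00
web | 3780.00 | 65.00 | 125.00 | 245700.00 | 472500.00
top flange | 1260.00 | 65.00 | 237.00 | 81900.00 | 298620.00
Σ | 7640.00 |  |  | 496600.00 | 797120.00
x_c = 496600.00 / 7640.00 = 65.00 in
y_c = 797120.00 / 7640.00 = 104.34 in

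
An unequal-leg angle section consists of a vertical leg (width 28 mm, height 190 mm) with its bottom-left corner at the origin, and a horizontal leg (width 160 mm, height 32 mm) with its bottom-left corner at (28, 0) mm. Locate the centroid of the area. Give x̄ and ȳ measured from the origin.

Part | A | x̄ᵢ | ȳᵢ | A·x̄ᵢ | A·ȳᵢ
vertical leg | 5320.00 | 14.00 | 95.00 | 74480.00 | 505400.00
horizontal leg | 5120.00 | 108.00 | 16.00 | 552960.00 | 81920.00
Σ | 10440.00 |  |  | 627440.00 | 587320.00
x̄ = 627440.00 / 10440.00 = 60.10 mm
ȳ = 587320.00 / 10440.00 = 56.26 mm

x̄ = 60.10 mm, ȳ = 56.26 mm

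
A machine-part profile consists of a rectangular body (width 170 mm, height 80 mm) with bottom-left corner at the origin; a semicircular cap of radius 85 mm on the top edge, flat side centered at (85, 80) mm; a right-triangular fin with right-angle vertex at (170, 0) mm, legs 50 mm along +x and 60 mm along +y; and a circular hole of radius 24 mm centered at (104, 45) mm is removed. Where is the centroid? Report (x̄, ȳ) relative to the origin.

Part | A | x̄ᵢ | ȳᵢ | A·x̄ᵢ | A·ȳᵢ
rectangular body | 13600.00 | 85.00 | 40.00 | 1156000.00 | 544000.00
semicircular top | 11349.00 | 85.00 | 116.08 | 964665.29 | 1317336.94
triangular fin | 1500.00 | 186.67 | 20.00 | 280000.00 | 30000.00
hole | -1809.56 | 104.00 | 45.00 | -188193.97 | -81430.08
Σ | 24639.45 |  |  | 2212471.33 | 1809906.86
x̄ = 2212471.33 / 24639.45 = 89.79 mm
ȳ = 1809906.86 / 24639.45 = 73.46 mm

x̄ = 89.79 mm, ȳ = 73.46 mm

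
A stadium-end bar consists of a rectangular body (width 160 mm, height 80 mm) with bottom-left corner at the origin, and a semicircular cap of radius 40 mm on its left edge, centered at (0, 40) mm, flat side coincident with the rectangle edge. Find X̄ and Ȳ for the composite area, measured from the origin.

X̄ = 64.08 mm, Ȳ = 40.00 mm

rectangular body: A = 160 × 80 = 12800.00, centroid at (80.00, 40.00).
semicircular end: A = ½π·40² = 2513.27, centroid at (-16.98, 40.00).
ΣA = 15313.27 mm², ΣAX̄ = 981333.33 mm³, ΣAȲ = 612530.96 mm³.
X̄ = 981333.33/15313.27 = 64.08 mm; Ȳ = 612530.96/15313.27 = 40.00 mm.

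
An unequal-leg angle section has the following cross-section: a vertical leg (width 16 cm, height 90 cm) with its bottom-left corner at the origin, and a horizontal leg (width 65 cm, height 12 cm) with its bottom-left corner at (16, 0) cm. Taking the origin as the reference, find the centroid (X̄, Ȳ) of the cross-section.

X̄ = 22.23 cm, Ȳ = 31.30 cm

vertical leg: A = 16 × 90 = 1440.00, centroid at (8.00, 45.00).
horizontal leg: A = 65 × 12 = 780.00, centroid at (48.50, 6.00).
ΣA = 2220.00 cm²
ΣAX̄ = (1440.00)(8.00) + (780.00)(48.50) = 49350.00 cm³
ΣAȲ = (1440.00)(45.00) + (780.00)(6.00) = 69480.00 cm³
X̄ = 49350.00 / 2220.00 = 22.23 cm
Ȳ = 69480.00 / 2220.00 = 31.30 cm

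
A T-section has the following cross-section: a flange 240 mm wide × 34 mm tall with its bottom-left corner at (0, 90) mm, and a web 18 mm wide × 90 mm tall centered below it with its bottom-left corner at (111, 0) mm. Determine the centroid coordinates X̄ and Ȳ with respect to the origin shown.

web: A = 18 × 90 = 1620.00, centroid at (120.00, 45.00).
flange: A = 240 × 34 = 8160.00, centroid at (120.00, 107.00).
ΣA = 9780.00 mm², ΣAX̄ = 1173600.00 mm³, ΣAȲ = 946020.00 mm³.
X̄ = 1173600.00/9780.00 = 120.00 mm; Ȳ = 946020.00/9780.00 = 96.73 mm.

X̄ = 120.00 mm, Ȳ = 96.73 mm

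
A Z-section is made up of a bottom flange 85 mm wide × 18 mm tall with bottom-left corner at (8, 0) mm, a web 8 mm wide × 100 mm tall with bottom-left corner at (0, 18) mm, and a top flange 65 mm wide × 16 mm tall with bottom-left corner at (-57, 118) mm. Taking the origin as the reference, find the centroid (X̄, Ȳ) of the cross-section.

Part | A | x̄ᵢ | ȳᵢ | A·x̄ᵢ | A·ȳᵢ
bottom flange | 1530.00 | 50.50 | 9.00 | 77265.00 | 13770.00
web | 800.00 | 4.00 | 68.00 | 3200.00 | 54400.00
top flange | 1040.00 | -24.50 | 126.00 | -25480.00 | 131040.00
Σ | 3370.00 |  |  | 54985.00 | 199210.00
X̄ = 54985.00 / 3370.00 = 16.32 mm
Ȳ = 199210.00 / 3370.00 = 59.11 mm

X̄ = 16.32 mm, Ȳ = 59.11 mm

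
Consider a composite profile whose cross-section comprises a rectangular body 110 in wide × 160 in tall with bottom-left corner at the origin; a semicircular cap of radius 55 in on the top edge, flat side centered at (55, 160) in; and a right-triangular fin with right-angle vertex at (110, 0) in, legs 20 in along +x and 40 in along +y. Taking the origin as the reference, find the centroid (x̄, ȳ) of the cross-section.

x̄ = 56.08 in, ȳ = 100.41 in

rectangular body: A = 110 × 160 = 17600.00, centroid at (55.00, 80.00).
semicircular top: A = ½π·55² = 4751.66, centroid at (55.00, 183.34).
triangular fin: A = ½·20·40 = 400.00, centroid at (116.67, 13.33).
ΣA = 22751.66 in², ΣAx̄ = 1276007.91 in³, ΣAȳ = 2284515.42 in³.
x̄ = 1276007.91/22751.66 = 56.08 in; ȳ = 2284515.42/22751.66 = 100.41 in.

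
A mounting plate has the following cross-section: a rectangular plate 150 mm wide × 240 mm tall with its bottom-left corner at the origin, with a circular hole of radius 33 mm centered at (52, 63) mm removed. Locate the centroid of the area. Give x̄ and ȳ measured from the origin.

Part | A | x̄ᵢ | ȳᵢ | A·x̄ᵢ | A·ȳᵢ
plate | 36000.00 | 75.00 | 120.00 | 2700000.00 | 4320000.00
hole | -3421.19 | 52.00 | 63.00 | -177902.11 | -215535.25
Σ | 32578.81 |  |  | 2522097.89 | 4104464.75
x̄ = 2522097.89 / 32578.81 = 77.42 mm
ȳ = 4104464.75 / 32578.81 = 125.99 mm

x̄ = 77.42 mm, ȳ = 125.99 mm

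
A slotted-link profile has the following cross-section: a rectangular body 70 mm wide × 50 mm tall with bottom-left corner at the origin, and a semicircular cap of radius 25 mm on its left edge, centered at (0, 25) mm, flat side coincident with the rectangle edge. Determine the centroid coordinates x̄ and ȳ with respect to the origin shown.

x̄ = 25.01 mm, ȳ = 25.00 mm

Part | A | x̄ᵢ | ȳᵢ | A·x̄ᵢ | A·ȳᵢ
rectangular body | 3500.00 | 35.00 | 25.00 | 122500.00 | 87500.00
semicircular end | 981.75 | -10.61 | 25.00 | -10416.67 | 24543.69
Σ | 4481.75 |  |  | 112083.33 | 112043.69
x̄ = 112083.33 / 4481.75 = 25.01 mm
ȳ = 112043.69 / 4481.75 = 25.00 mm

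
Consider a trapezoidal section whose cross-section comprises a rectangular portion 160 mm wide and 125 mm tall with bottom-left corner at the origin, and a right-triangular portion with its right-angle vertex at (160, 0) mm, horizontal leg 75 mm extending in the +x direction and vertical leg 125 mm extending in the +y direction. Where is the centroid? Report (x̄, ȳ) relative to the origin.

rectangular portion: A = 160 × 125 = 20000.00, centroid at (80.00, 62.50).
triangular portion: A = ½·75·125 = 4687.50, centroid at (185.00, 41.67).
ΣA = 24687.50 mm², ΣAx̄ = 2467187.50 mm³, ΣAȳ = 1445312.50 mm³.
x̄ = 2467187.50/24687.50 = 99.94 mm; ȳ = 1445312.50/24687.50 = 58.54 mm.

x̄ = 99.94 mm, ȳ = 58.54 mm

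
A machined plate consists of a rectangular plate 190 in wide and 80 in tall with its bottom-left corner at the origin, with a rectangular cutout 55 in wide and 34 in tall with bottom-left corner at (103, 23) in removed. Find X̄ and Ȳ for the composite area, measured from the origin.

X̄ = 90.02 in, Ȳ = 40.00 in

plate: A = 190 × 80 = 15200.00, centroid at (95.00, 40.00).
hole: A = −(55 × 34) = -1870.00, centroid at (130.50, 40.00).
ΣA = 13330.00 in², ΣAX̄ = 1199965.00 in³, ΣAȲ = 533200.00 in³.
X̄ = 1199965.00/13330.00 = 90.02 in; Ȳ = 533200.00/13330.00 = 40.00 in.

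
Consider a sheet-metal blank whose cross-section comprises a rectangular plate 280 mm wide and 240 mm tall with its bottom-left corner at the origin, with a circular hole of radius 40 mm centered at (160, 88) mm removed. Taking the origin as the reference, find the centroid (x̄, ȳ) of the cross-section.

x̄ = 138.38 mm, ȳ = 122.59 mm

plate: A = 280 × 240 = 67200.00, centroid at (140.00, 120.00).
hole: A = −π·40² = -5026.55, centroid at (160.00, 88.00).
ΣA = 62173.45 mm²
ΣAx̄ = (67200.00)(140.00) + (-5026.55)(160.00) = 8603752.28 mm³
ΣAȳ = (67200.00)(120.00) + (-5026.55)(88.00) = 7621663.75 mm³
x̄ = 8603752.28 / 62173.45 = 138.38 mm
ȳ = 7621663.75 / 62173.45 = 122.59 mm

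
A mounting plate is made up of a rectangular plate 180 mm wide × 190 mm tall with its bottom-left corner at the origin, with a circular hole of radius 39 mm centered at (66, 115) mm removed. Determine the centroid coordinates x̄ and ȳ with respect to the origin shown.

x̄ = 93.90 mm, ȳ = 91.75 mm

Part | A | x̄ᵢ | ȳᵢ | A·x̄ᵢ | A·ȳᵢ
plate | 34200.00 | 90.00 | 95.00 | 3078000.00 | 3249000.00
hole | -4778.36 | 66.00 | 115.00 | -315371.92 | -549511.68
Σ | 29421.64 |  |  | 2762628.08 | 2699488.32
x̄ = 2762628.08 / 29421.64 = 93.90 mm
ȳ = 2699488.32 / 29421.64 = 91.75 mm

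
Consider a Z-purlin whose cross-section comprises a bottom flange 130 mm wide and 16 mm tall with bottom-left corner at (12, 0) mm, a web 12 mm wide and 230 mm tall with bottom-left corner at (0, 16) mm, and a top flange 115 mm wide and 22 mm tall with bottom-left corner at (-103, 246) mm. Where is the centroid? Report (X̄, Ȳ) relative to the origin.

Part | A | x̄ᵢ | ȳᵢ | A·x̄ᵢ | A·ȳᵢ
bottom flange | 2080.00 | 77.00 | 8.00 | 160160.00 | 16640.00
web | 2760.00 | 6.00 | 131.00 | 16560.00 | 361560.00
top flange | 2530.00 | -45.50 | 257.00 | -115115.00 | 650210.00
Σ | 7370.00 |  |  | 61605.00 | 1028410.00
X̄ = 61605.00 / 7370.00 = 8.36 mm
Ȳ = 1028410.00 / 7370.00 = 139.54 mm

X̄ = 8.36 mm, Ȳ = 139.54 mm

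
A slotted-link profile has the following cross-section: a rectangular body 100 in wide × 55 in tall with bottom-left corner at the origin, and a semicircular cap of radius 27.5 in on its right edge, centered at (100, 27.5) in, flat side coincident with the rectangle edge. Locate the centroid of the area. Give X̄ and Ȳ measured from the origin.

Part | A | x̄ᵢ | ȳᵢ | A·x̄ᵢ | A·ȳᵢ
rectangular body | 5500.00 | 50.00 | 27.50 | 275000.00 | 151250.00
semicircular end | 1187.91 | 111.67 | 27.50 | 132656.06 | 32667.65
Σ | 6687.91 |  |  | 407656.06 | 183917.65
X̄ = 407656.06 / 6687.91 = 60.95 in
Ȳ = 183917.65 / 6687.91 = 27.50 in

X̄ = 60.95 in, Ȳ = 27.50 in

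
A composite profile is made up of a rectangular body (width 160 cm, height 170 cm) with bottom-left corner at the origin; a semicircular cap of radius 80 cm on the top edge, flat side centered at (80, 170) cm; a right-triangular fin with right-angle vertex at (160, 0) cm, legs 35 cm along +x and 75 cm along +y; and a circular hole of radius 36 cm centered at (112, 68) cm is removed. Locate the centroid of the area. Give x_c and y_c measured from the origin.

x_c = 79.71 cm, y_c = 119.39 cm

rectangular body: A = 160 × 170 = 27200.00, centroid at (80.00, 85.00).
semicircular top: A = ½π·80² = 10053.10, centroid at (80.00, 203.95).
triangular fin: A = ½·35·75 = 1312.50, centroid at (171.67, 25.00).
hole: A = −π·36² = -4071.50, centroid at (112.00, 68.00).
ΣA = 34494.09 cm², ΣAx_c = 2749551.76 cm³, ΣAy_c = 4118309.96 cm³.
x_c = 2749551.76/34494.09 = 79.71 cm; y_c = 4118309.96/34494.09 = 119.39 cm.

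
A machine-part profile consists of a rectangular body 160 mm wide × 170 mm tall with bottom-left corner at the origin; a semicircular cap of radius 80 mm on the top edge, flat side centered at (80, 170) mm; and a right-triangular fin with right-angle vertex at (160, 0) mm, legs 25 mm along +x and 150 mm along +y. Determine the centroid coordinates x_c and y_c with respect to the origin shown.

rectangular body: A = 160 × 170 = 27200.00, centroid at (80.00, 85.00).
semicircular top: A = ½π·80² = 10053.10, centroid at (80.00, 203.95).
triangular fin: A = ½·25·150 = 1875.00, centroid at (168.33, 50.00).
ΣA = 39128.10 mm², ΣAx_c = 3295872.72 mm³, ΣAy_c = 4456109.74 mm³.
x_c = 3295872.72/39128.10 = 84.23 mm; y_c = 4456109.74/39128.10 = 113.89 mm.

x_c = 84.23 mm, y_c = 113.89 mm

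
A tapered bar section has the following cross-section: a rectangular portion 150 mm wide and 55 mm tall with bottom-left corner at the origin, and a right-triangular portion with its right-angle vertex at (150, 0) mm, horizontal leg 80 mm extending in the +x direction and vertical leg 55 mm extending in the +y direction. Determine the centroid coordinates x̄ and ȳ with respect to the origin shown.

x̄ = 96.40 mm, ȳ = 25.57 mm

rectangular portion: A = 150 × 55 = 8250.00, centroid at (75.00, 27.50).
triangular portion: A = ½·80·55 = 2200.00, centroid at (176.67, 18.33).
ΣA = 10450.00 mm², ΣAx̄ = 1007416.67 mm³, ΣAȳ = 267208.33 mm³.
x̄ = 1007416.67/10450.00 = 96.40 mm; ȳ = 267208.33/10450.00 = 25.57 mm.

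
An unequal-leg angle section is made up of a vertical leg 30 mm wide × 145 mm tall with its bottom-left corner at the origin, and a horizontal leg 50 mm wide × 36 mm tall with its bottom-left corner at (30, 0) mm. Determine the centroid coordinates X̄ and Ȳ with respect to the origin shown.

X̄ = 26.71 mm, Ȳ = 56.55 mm

Part | A | x̄ᵢ | ȳᵢ | A·x̄ᵢ | A·ȳᵢ
vertical leg | 4350.00 | 15.00 | 72.50 | 65250.00 | 315375.00
horizontal leg | 1800.00 | 55.00 | 18.00 | 99000.00 | 32400.00
Σ | 6150.00 |  |  | 164250.00 | 347775.00
X̄ = 164250.00 / 6150.00 = 26.71 mm
Ȳ = 347775.00 / 6150.00 = 56.55 mm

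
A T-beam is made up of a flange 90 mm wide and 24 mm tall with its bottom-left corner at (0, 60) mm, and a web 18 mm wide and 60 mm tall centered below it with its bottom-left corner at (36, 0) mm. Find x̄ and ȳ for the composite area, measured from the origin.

x̄ = 45.00 mm, ȳ = 58.00 mm

Part | A | x̄ᵢ | ȳᵢ | A·x̄ᵢ | A·ȳᵢ
web | 1080.00 | 45.00 | 30.00 | 48600.00 | 32400.00
flange | 2160.00 | 45.00 | 72.00 | 97200.00 | 155520.00
Σ | 3240.00 |  |  | 145800.00 | 187920.00
x̄ = 145800.00 / 3240.00 = 45.00 mm
ȳ = 187920.00 / 3240.00 = 58.00 mm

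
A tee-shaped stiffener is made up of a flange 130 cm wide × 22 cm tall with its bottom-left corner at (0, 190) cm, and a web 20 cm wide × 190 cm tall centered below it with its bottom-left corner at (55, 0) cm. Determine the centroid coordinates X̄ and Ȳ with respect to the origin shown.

X̄ = 65.00 cm, Ȳ = 140.52 cm

web: A = 20 × 190 = 3800.00, centroid at (65.00, 95.00).
flange: A = 130 × 22 = 2860.00, centroid at (65.00, 201.00).
ΣA = 6660.00 cm², ΣAX̄ = 432900.00 cm³, ΣAȲ = 935860.00 cm³.
X̄ = 432900.00/6660.00 = 65.00 cm; Ȳ = 935860.00/6660.00 = 140.52 cm.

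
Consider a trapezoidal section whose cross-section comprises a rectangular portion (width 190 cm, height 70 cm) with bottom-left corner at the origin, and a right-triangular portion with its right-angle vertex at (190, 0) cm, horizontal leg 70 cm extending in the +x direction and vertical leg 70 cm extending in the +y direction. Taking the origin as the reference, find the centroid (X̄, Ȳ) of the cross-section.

rectangular portion: A = 190 × 70 = 13300.00, centroid at (95.00, 35.00).
triangular portion: A = ½·70·70 = 2450.00, centroid at (213.33, 23.33).
ΣA = 15750.00 cm², ΣAX̄ = 1786166.67 cm³, ΣAȲ = 522666.67 cm³.
X̄ = 1786166.67/15750.00 = 113.41 cm; Ȳ = 522666.67/15750.00 = 33.19 cm.

X̄ = 113.41 cm, Ȳ = 33.19 cm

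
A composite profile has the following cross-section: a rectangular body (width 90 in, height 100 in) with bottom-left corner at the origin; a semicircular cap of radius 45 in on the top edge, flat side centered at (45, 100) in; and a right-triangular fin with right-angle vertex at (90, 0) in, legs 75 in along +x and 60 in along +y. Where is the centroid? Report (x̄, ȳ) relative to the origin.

Part | A | x̄ᵢ | ȳᵢ | A·x̄ᵢ | A·ȳᵢ
rectangular body | 9000.00 | 45.00 | 50.00 | 405000.00 | 450000.00
semicircular top | 3180.86 | 45.00 | 119.10 | 143138.82 | 378836.26
triangular fin | 2250.00 | 115.00 | 20.00 | 258750.00 | 45000.00
Σ | 14430.86 |  |  | 806888.82 | 873836.26
x̄ = 806888.82 / 14430.86 = 55.91 in
ȳ = 873836.26 / 14430.86 = 60.55 in

x̄ = 55.91 in, ȳ = 60.55 in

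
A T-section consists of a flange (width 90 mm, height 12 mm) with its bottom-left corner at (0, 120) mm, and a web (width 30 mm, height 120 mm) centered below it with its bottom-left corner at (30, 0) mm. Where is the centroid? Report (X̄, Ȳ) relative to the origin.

Part | A | x̄ᵢ | ȳᵢ | A·x̄ᵢ | A·ȳᵢ
web | 3600.00 | 45.00 | 60.00 | 162000.00 | 216000.00
flange | 1080.00 | 45.00 | 126.00 | 48600.00 | 136080.00
Σ | 4680.00 |  |  | 210600.00 | 352080.00
X̄ = 210600.00 / 4680.00 = 45.00 mm
Ȳ = 352080.00 / 4680.00 = 75.23 mm

X̄ = 45.00 mm, Ȳ = 75.23 mm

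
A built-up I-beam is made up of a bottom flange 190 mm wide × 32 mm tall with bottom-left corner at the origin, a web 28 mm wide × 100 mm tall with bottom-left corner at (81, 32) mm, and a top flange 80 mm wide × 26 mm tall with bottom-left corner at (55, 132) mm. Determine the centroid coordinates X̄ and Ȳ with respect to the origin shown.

X̄ = 95.00 mm, Ȳ = 57.34 mm

bottom flange: A = 190 × 32 = 6080.00, centroid at (95.00, 16.00).
web: A = 28 × 100 = 2800.00, centroid at (95.00, 82.00).
top flange: A = 80 × 26 = 2080.00, centroid at (95.00, 145.00).
ΣA = 10960.00 mm²
ΣAX̄ = (6080.00)(95.00) + (2800.00)(95.00) + (2080.00)(95.00) = 1041200.00 mm³
ΣAȲ = (6080.00)(16.00) + (2800.00)(82.00) + (2080.00)(145.00) = 628480.00 mm³
X̄ = 1041200.00 / 10960.00 = 95.00 mm
Ȳ = 628480.00 / 10960.00 = 57.34 mm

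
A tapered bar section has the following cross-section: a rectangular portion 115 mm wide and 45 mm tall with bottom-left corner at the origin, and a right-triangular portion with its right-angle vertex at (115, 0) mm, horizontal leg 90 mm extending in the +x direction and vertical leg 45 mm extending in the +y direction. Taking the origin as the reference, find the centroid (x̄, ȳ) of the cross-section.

rectangular portion: A = 115 × 45 = 5175.00, centroid at (57.50, 22.50).
triangular portion: A = ½·90·45 = 2025.00, centroid at (145.00, 15.00).
ΣA = 7200.00 mm², ΣAx̄ = 591187.50 mm³, ΣAȳ = 146812.50 mm³.
x̄ = 591187.50/7200.00 = 82.11 mm; ȳ = 146812.50/7200.00 = 20.39 mm.

x̄ = 82.11 mm, ȳ = 20.39 mm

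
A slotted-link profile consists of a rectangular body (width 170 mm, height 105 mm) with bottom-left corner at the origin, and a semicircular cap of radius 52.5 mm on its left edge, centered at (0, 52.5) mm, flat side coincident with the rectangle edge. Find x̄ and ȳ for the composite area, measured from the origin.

Part | A | x̄ᵢ | ȳᵢ | A·x̄ᵢ | A·ȳᵢ
rectangular body | 17850.00 | 85.00 | 52.50 | 1517250.00 | 937125.00
semicircular end | 4329.51 | -22.28 | 52.50 | -96468.75 | 227299.14
Σ | 22179.51 |  |  | 1420781.25 | 1164424.14
x̄ = 1420781.25 / 22179.51 = 64.06 mm
ȳ = 1164424.14 / 22179.51 = 52.50 mm

x̄ = 64.06 mm, ȳ = 52.50 mm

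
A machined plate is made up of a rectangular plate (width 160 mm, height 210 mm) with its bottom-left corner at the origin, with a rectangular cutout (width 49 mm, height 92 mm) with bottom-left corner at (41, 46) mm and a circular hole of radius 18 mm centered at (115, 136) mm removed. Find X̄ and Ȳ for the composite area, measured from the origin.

X̄ = 81.06 mm, Ȳ = 105.96 mm

plate: A = 160 × 210 = 33600.00, centroid at (80.00, 105.00).
hole 1: A = −(49 × 92) = -4508.00, centroid at (65.50, 92.00).
hole 2: A = −π·18² = -1017.88, centroid at (115.00, 136.00).
ΣA = 28074.12 mm², ΣAX̄ = 2275670.26 mm³, ΣAȲ = 2974832.86 mm³.
X̄ = 2275670.26/28074.12 = 81.06 mm; Ȳ = 2974832.86/28074.12 = 105.96 mm.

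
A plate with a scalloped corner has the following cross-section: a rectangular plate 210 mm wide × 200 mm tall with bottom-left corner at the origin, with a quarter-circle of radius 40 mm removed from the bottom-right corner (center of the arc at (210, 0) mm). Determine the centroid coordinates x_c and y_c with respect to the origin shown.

x_c = 102.29 mm, y_c = 102.56 mm

Part | A | x̄ᵢ | ȳᵢ | A·x̄ᵢ | A·ȳᵢ
plate | 42000.00 | 105.00 | 100.00 | 4410000.00 | 4200000.00
removed quarter-circle | -1256.64 | 193.02 | 16.98 | -242560.45 | -21333.33
Σ | 40743.36 |  |  | 4167439.55 | 4178666.67
x_c = 4167439.55 / 40743.36 = 102.29 mm
y_c = 4178666.67 / 40743.36 = 102.56 mm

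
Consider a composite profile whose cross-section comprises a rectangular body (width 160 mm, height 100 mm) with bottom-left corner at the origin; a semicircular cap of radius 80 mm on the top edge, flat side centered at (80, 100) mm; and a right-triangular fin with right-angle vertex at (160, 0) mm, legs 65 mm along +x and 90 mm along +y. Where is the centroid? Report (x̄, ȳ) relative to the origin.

rectangular body: A = 160 × 100 = 16000.00, centroid at (80.00, 50.00).
semicircular top: A = ½π·80² = 10053.10, centroid at (80.00, 133.95).
triangular fin: A = ½·65·90 = 2925.00, centroid at (181.67, 30.00).
ΣA = 28978.10 mm²
ΣAx̄ = (16000.00)(80.00) + (10053.10)(80.00) + (2925.00)(181.67) = 2615622.72 mm³
ΣAȳ = (16000.00)(50.00) + (10053.10)(133.95) + (2925.00)(30.00) = 2234392.98 mm³
x̄ = 2615622.72 / 28978.10 = 90.26 mm
ȳ = 2234392.98 / 28978.10 = 77.11 mm

x̄ = 90.26 mm, ȳ = 77.11 mm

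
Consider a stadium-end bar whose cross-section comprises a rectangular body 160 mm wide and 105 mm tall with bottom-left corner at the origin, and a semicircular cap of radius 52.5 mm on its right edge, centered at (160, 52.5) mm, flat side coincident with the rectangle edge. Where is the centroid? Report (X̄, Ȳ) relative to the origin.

X̄ = 100.96 mm, Ȳ = 52.50 mm

rectangular body: A = 160 × 105 = 16800.00, centroid at (80.00, 52.50).
semicircular end: A = ½π·52.5² = 4329.51, centroid at (182.28, 52.50).
ΣA = 21129.51 mm²
ΣAX̄ = (16800.00)(80.00) + (4329.51)(182.28) = 2133189.93 mm³
ΣAȲ = (16800.00)(52.50) + (4329.51)(52.50) = 1109299.14 mm³
X̄ = 2133189.93 / 21129.51 = 100.96 mm
Ȳ = 1109299.14 / 21129.51 = 52.50 mm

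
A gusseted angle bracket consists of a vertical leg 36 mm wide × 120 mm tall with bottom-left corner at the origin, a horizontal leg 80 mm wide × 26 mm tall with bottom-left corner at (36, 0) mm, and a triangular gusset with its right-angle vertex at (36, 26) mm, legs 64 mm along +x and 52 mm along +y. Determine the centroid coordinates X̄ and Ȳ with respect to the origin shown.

vertical leg: A = 36 × 120 = 4320.00, centroid at (18.00, 60.00).
horizontal leg: A = 80 × 26 = 2080.00, centroid at (76.00, 13.00).
gusset: A = ½·64·52 = 1664.00, centroid at (57.33, 43.33).
ΣA = 8064.00 mm², ΣAX̄ = 331242.67 mm³, ΣAȲ = 358346.67 mm³.
X̄ = 331242.67/8064.00 = 41.08 mm; Ȳ = 358346.67/8064.00 = 44.44 mm.

X̄ = 41.08 mm, Ȳ = 44.44 mm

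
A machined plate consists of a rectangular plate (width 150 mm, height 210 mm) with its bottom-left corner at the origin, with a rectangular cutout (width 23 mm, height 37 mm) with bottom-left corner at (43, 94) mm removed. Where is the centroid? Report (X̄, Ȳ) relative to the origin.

plate: A = 150 × 210 = 31500.00, centroid at (75.00, 105.00).
hole: A = −(23 × 37) = -851.00, centroid at (54.50, 112.50).
ΣA = 30649.00 mm²
ΣAX̄ = (31500.00)(75.00) + (-851.00)(54.50) = 2316120.50 mm³
ΣAȲ = (31500.00)(105.00) + (-851.00)(112.50) = 3211762.50 mm³
X̄ = 2316120.50 / 30649.00 = 75.57 mm
Ȳ = 3211762.50 / 30649.00 = 104.79 mm

X̄ = 75.57 mm, Ȳ = 104.79 mm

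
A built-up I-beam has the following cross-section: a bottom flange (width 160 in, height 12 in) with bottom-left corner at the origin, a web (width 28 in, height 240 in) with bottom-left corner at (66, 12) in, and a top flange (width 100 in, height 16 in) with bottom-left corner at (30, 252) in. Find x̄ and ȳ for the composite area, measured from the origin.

x̄ = 80.00 in, ȳ = 128.38 in

bottom flange: A = 160 × 12 = 1920.00, centroid at (80.00, 6.00).
web: A = 28 × 240 = 6720.00, centroid at (80.00, 132.00).
top flange: A = 100 × 16 = 1600.00, centroid at (80.00, 260.00).
ΣA = 10240.00 in²
ΣAx̄ = (1920.00)(80.00) + (6720.00)(80.00) + (1600.00)(80.00) = 819200.00 in³
ΣAȳ = (1920.00)(6.00) + (6720.00)(132.00) + (1600.00)(260.00) = 1314560.00 in³
x̄ = 819200.00 / 10240.00 = 80.00 in
ȳ = 1314560.00 / 10240.00 = 128.38 in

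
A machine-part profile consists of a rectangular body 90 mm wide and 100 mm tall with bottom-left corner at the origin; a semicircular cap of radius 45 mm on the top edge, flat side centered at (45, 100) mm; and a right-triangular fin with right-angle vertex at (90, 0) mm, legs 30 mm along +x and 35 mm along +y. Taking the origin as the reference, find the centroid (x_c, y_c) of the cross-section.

rectangular body: A = 90 × 100 = 9000.00, centroid at (45.00, 50.00).
semicircular top: A = ½π·45² = 3180.86, centroid at (45.00, 119.10).
triangular fin: A = ½·30·35 = 525.00, centroid at (100.00, 11.67).
ΣA = 12705.86 mm², ΣAx_c = 600638.82 mm³, ΣAy_c = 834961.26 mm³.
x_c = 600638.82/12705.86 = 47.27 mm; y_c = 834961.26/12705.86 = 65.71 mm.

x_c = 47.27 mm, y_c = 65.71 mm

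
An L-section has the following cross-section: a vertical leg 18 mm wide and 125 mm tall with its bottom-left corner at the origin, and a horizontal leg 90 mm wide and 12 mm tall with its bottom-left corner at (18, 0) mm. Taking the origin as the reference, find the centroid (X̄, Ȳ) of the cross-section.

vertical leg: A = 18 × 125 = 2250.00, centroid at (9.00, 62.50).
horizontal leg: A = 90 × 12 = 1080.00, centroid at (63.00, 6.00).
ΣA = 3330.00 mm²
ΣAX̄ = (2250.00)(9.00) + (1080.00)(63.00) = 88290.00 mm³
ΣAȲ = (2250.00)(62.50) + (1080.00)(6.00) = 147105.00 mm³
X̄ = 88290.00 / 3330.00 = 26.51 mm
Ȳ = 147105.00 / 3330.00 = 44.18 mm

X̄ = 26.51 mm, Ȳ = 44.18 mm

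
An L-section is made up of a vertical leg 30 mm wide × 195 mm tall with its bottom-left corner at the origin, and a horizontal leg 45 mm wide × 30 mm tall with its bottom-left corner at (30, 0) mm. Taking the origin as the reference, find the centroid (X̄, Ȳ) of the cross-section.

vertical leg: A = 30 × 195 = 5850.00, centroid at (15.00, 97.50).
horizontal leg: A = 45 × 30 = 1350.00, centroid at (52.50, 15.00).
ΣA = 7200.00 mm², ΣAX̄ = 158625.00 mm³, ΣAȲ = 590625.00 mm³.
X̄ = 158625.00/7200.00 = 22.03 mm; Ȳ = 590625.00/7200.00 = 82.03 mm.

X̄ = 22.03 mm, Ȳ = 82.03 mm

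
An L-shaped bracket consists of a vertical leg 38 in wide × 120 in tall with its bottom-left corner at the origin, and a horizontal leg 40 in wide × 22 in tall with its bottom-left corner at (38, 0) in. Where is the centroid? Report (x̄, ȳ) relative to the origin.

vertical leg: A = 38 × 120 = 4560.00, centroid at (19.00, 60.00).
horizontal leg: A = 40 × 22 = 880.00, centroid at (58.00, 11.00).
ΣA = 5440.00 in², ΣAx̄ = 137680.00 in³, ΣAȳ = 283280.00 in³.
x̄ = 137680.00/5440.00 = 25.31 in; ȳ = 283280.00/5440.00 = 52.07 in.

x̄ = 25.31 in, ȳ = 52.07 in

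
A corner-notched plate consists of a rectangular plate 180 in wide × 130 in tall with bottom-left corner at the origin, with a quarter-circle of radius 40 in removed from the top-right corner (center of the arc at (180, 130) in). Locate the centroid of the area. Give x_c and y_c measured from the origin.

x_c = 85.86 in, y_c = 62.27 in

plate: A = 180 × 130 = 23400.00, centroid at (90.00, 65.00).
removed quarter-circle: A = −¼π·40² = -1256.64, centroid at (163.02, 113.02).
ΣA = 22143.36 in²
ΣAx_c = (23400.00)(90.00) + (-1256.64)(163.02) = 1901138.66 in³
ΣAy_c = (23400.00)(65.00) + (-1256.64)(113.02) = 1378970.52 in³
x_c = 1901138.66 / 22143.36 = 85.86 in
y_c = 1378970.52 / 22143.36 = 62.27 in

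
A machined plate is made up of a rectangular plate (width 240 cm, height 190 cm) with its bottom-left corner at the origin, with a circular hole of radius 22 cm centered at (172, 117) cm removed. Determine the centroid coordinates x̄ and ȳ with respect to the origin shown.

plate: A = 240 × 190 = 45600.00, centroid at (120.00, 95.00).
hole: A = −π·22² = -1520.53, centroid at (172.00, 117.00).
ΣA = 44079.47 cm², ΣAx̄ = 5210468.69 cm³, ΣAȳ = 4154097.89 cm³.
x̄ = 5210468.69/44079.47 = 118.21 cm; ȳ = 4154097.89/44079.47 = 94.24 cm.

x̄ = 118.21 cm, ȳ = 94.24 cm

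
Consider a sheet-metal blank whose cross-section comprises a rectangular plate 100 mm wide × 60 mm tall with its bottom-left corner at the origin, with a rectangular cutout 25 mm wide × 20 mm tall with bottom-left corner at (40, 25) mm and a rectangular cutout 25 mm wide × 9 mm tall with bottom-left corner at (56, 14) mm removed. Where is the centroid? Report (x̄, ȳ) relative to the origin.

x̄ = 48.97 mm, ȳ = 30.02 mm

plate: A = 100 × 60 = 6000.00, centroid at (50.00, 30.00).
hole 1: A = −(25 × 20) = -500.00, centroid at (52.50, 35.00).
hole 2: A = −(25 × 9) = -225.00, centroid at (68.50, 18.50).
ΣA = 5275.00 mm², ΣAx̄ = 258337.50 mm³, ΣAȳ = 158337.50 mm³.
x̄ = 258337.50/5275.00 = 48.97 mm; ȳ = 158337.50/5275.00 = 30.02 mm.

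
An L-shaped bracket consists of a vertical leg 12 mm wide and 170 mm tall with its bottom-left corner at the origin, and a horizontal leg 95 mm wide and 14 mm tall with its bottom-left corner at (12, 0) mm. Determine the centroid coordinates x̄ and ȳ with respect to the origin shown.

Part | A | x̄ᵢ | ȳᵢ | A·x̄ᵢ | A·ȳᵢ
vertical leg | 2040.00 | 6.00 | 85.00 | 12240.00 | 173400.00
horizontal leg | 1330.00 | 59.50 | 7.00 | 79135.00 | 9310.00
Σ | 3370.00 |  |  | 91375.00 | 182710.00
x̄ = 91375.00 / 3370.00 = 27.11 mm
ȳ = 182710.00 / 3370.00 = 54.22 mm

x̄ = 27.11 mm, ȳ = 54.22 mm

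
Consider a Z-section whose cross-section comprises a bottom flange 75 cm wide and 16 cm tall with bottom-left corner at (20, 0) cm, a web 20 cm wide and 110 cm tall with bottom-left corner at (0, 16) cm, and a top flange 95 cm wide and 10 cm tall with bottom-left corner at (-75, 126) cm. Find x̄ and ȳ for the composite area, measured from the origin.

bottom flange: A = 75 × 16 = 1200.00, centroid at (57.50, 8.00).
web: A = 20 × 110 = 2200.00, centroid at (10.00, 71.00).
top flange: A = 95 × 10 = 950.00, centroid at (-27.50, 131.00).
ΣA = 4350.00 cm², ΣAx̄ = 64875.00 cm³, ΣAȳ = 290250.00 cm³.
x̄ = 64875.00/4350.00 = 14.91 cm; ȳ = 290250.00/4350.00 = 66.72 cm.

x̄ = 14.91 cm, ȳ = 66.72 cm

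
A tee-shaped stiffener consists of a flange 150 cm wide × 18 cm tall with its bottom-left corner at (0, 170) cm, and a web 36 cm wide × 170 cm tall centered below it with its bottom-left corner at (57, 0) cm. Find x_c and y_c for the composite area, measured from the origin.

x_c = 75.00 cm, y_c = 113.78 cm

web: A = 36 × 170 = 6120.00, centroid at (75.00, 85.00).
flange: A = 150 × 18 = 2700.00, centroid at (75.00, 179.00).
ΣA = 8820.00 cm², ΣAx_c = 661500.00 cm³, ΣAy_c = 1003500.00 cm³.
x_c = 661500.00/8820.00 = 75.00 cm; y_c = 1003500.00/8820.00 = 113.78 cm.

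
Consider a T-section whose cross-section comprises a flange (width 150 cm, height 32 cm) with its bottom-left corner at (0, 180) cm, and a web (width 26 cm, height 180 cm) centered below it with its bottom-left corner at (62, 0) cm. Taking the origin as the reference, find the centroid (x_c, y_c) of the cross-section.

x_c = 75.00 cm, y_c = 143.67 cm

Part | A | x̄ᵢ | ȳᵢ | A·x̄ᵢ | A·ȳᵢ
web | 4680.00 | 75.00 | 90.00 | 351000.00 | 421200.00
flange | 4800.00 | 75.00 | 196.00 | 360000.00 | 940800.00
Σ | 9480.00 |  |  | 711000.00 | 1362000.00
x_c = 711000.00 / 9480.00 = 75.00 cm
y_c = 1362000.00 / 9480.00 = 143.67 cm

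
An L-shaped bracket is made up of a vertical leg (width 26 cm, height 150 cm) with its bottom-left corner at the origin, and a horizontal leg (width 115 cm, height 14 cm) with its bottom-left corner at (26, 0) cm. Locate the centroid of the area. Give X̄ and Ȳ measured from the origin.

X̄ = 33.60 cm, Ȳ = 55.13 cm

Part | A | x̄ᵢ | ȳᵢ | A·x̄ᵢ | A·ȳᵢ
vertical leg | 3900.00 | 13.00 | 75.00 | 50700.00 | 292500.00
horizontal leg | 1610.00 | 83.50 | 7.00 | 134435.00 | 11270.00
Σ | 5510.00 |  |  | 185135.00 | 303770.00
X̄ = 185135.00 / 5510.00 = 33.60 cm
Ȳ = 303770.00 / 5510.00 = 55.13 cm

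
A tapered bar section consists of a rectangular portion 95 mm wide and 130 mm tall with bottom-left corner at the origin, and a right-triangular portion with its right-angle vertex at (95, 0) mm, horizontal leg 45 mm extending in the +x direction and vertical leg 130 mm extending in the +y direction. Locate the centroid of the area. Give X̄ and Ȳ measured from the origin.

rectangular portion: A = 95 × 130 = 12350.00, centroid at (47.50, 65.00).
triangular portion: A = ½·45·130 = 2925.00, centroid at (110.00, 43.33).
ΣA = 15275.00 mm², ΣAX̄ = 908375.00 mm³, ΣAȲ = 929500.00 mm³.
X̄ = 908375.00/15275.00 = 59.47 mm; Ȳ = 929500.00/15275.00 = 60.85 mm.

X̄ = 59.47 mm, Ȳ = 60.85 mm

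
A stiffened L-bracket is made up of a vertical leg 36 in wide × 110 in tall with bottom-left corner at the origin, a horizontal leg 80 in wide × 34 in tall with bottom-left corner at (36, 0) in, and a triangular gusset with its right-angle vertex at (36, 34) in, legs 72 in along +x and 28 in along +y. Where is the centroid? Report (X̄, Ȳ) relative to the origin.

vertical leg: A = 36 × 110 = 3960.00, centroid at (18.00, 55.00).
horizontal leg: A = 80 × 34 = 2720.00, centroid at (76.00, 17.00).
gusset: A = ½·72·28 = 1008.00, centroid at (60.00, 43.33).
ΣA = 7688.00 in², ΣAX̄ = 338480.00 in³, ΣAȲ = 307720.00 in³.
X̄ = 338480.00/7688.00 = 44.03 in; Ȳ = 307720.00/7688.00 = 40.03 in.

X̄ = 44.03 in, Ȳ = 40.03 in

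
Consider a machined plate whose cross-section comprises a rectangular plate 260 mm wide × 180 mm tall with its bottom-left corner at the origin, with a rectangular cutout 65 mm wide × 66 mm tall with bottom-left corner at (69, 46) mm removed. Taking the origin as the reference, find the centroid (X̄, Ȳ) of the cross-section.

X̄ = 132.88 mm, Ȳ = 91.11 mm

plate: A = 260 × 180 = 46800.00, centroid at (130.00, 90.00).
hole: A = −(65 × 66) = -4290.00, centroid at (101.50, 79.00).
ΣA = 42510.00 mm²
ΣAX̄ = (46800.00)(130.00) + (-4290.00)(101.50) = 5648565.00 mm³
ΣAȲ = (46800.00)(90.00) + (-4290.00)(79.00) = 3873090.00 mm³
X̄ = 5648565.00 / 42510.00 = 132.88 mm
Ȳ = 3873090.00 / 42510.00 = 91.11 mm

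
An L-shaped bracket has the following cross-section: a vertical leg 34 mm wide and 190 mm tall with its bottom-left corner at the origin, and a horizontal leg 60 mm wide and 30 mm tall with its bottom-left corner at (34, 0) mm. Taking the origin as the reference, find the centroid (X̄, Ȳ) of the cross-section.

X̄ = 27.24 mm, Ȳ = 77.57 mm

vertical leg: A = 34 × 190 = 6460.00, centroid at (17.00, 95.00).
horizontal leg: A = 60 × 30 = 1800.00, centroid at (64.00, 15.00).
ΣA = 8260.00 mm², ΣAX̄ = 225020.00 mm³, ΣAȲ = 640700.00 mm³.
X̄ = 225020.00/8260.00 = 27.24 mm; Ȳ = 640700.00/8260.00 = 77.57 mm.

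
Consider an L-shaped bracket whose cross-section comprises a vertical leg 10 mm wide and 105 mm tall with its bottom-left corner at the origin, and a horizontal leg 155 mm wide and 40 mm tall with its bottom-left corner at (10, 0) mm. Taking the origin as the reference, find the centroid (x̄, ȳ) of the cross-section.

x̄ = 75.55 mm, ȳ = 24.71 mm

vertical leg: A = 10 × 105 = 1050.00, centroid at (5.00, 52.50).
horizontal leg: A = 155 × 40 = 6200.00, centroid at (87.50, 20.00).
ΣA = 7250.00 mm²
ΣAx̄ = (1050.00)(5.00) + (6200.00)(87.50) = 547750.00 mm³
ΣAȳ = (1050.00)(52.50) + (6200.00)(20.00) = 179125.00 mm³
x̄ = 547750.00 / 7250.00 = 75.55 mm
ȳ = 179125.00 / 7250.00 = 24.71 mm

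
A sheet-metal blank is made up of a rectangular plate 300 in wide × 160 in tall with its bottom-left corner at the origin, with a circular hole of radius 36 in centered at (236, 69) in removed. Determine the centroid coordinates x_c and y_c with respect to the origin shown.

Part | A | x̄ᵢ | ȳᵢ | A·x̄ᵢ | A·ȳᵢ
plate | 48000.00 | 150.00 | 80.00 | 7200000.00 | 3840000.00
hole | -4071.50 | 236.00 | 69.00 | -960874.96 | -280933.78
Σ | 43928.50 |  |  | 6239125.04 | 3559066.22
x_c = 6239125.04 / 43928.50 = 142.03 in
y_c = 3559066.22 / 43928.50 = 81.02 in

x_c = 142.03 in, y_c = 81.02 in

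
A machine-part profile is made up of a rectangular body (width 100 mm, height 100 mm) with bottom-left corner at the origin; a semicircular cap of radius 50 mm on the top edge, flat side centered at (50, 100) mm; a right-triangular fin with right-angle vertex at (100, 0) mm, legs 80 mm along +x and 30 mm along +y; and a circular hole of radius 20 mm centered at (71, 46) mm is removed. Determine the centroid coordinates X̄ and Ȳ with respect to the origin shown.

rectangular body: A = 100 × 100 = 10000.00, centroid at (50.00, 50.00).
semicircular top: A = ½π·50² = 3926.99, centroid at (50.00, 121.22).
triangular fin: A = ½·80·30 = 1200.00, centroid at (126.67, 10.00).
hole: A = −π·20² = -1256.64, centroid at (71.00, 46.00).
ΣA = 13870.35 mm²
ΣAX̄ = (10000.00)(50.00) + (3926.99)(50.00) + (1200.00)(126.67) + (-1256.64)(71.00) = 759128.31 mm³
ΣAȲ = (10000.00)(50.00) + (3926.99)(121.22) + (1200.00)(10.00) + (-1256.64)(46.00) = 930227.11 mm³
X̄ = 759128.31 / 13870.35 = 54.73 mm
Ȳ = 930227.11 / 13870.35 = 67.07 mm

X̄ = 54.73 mm, Ȳ = 67.07 mm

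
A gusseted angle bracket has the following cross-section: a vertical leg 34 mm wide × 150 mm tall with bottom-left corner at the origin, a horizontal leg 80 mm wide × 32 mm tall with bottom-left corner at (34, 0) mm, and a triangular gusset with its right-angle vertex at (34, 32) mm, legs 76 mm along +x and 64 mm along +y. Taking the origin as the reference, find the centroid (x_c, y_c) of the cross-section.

x_c = 41.66 mm, y_c = 54.81 mm

vertical leg: A = 34 × 150 = 5100.00, centroid at (17.00, 75.00).
horizontal leg: A = 80 × 32 = 2560.00, centroid at (74.00, 16.00).
gusset: A = ½·76·64 = 2432.00, centroid at (59.33, 53.33).
ΣA = 10092.00 mm²
ΣAx_c = (5100.00)(17.00) + (2560.00)(74.00) + (2432.00)(59.33) = 420438.67 mm³
ΣAy_c = (5100.00)(75.00) + (2560.00)(16.00) + (2432.00)(53.33) = 553166.67 mm³
x_c = 420438.67 / 10092.00 = 41.66 mm
y_c = 553166.67 / 10092.00 = 54.81 mm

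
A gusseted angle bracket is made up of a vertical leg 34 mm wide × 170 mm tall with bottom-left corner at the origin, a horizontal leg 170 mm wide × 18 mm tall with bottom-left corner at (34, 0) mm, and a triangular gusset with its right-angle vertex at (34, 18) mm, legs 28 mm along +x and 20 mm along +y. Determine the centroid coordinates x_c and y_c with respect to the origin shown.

x_c = 52.03 mm, y_c = 57.65 mm

vertical leg: A = 34 × 170 = 5780.00, centroid at (17.00, 85.00).
horizontal leg: A = 170 × 18 = 3060.00, centroid at (119.00, 9.00).
gusset: A = ½·28·20 = 280.00, centroid at (43.33, 24.67).
ΣA = 9120.00 mm², ΣAx_c = 474533.33 mm³, ΣAy_c = 525746.67 mm³.
x_c = 474533.33/9120.00 = 52.03 mm; y_c = 525746.67/9120.00 = 57.65 mm.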